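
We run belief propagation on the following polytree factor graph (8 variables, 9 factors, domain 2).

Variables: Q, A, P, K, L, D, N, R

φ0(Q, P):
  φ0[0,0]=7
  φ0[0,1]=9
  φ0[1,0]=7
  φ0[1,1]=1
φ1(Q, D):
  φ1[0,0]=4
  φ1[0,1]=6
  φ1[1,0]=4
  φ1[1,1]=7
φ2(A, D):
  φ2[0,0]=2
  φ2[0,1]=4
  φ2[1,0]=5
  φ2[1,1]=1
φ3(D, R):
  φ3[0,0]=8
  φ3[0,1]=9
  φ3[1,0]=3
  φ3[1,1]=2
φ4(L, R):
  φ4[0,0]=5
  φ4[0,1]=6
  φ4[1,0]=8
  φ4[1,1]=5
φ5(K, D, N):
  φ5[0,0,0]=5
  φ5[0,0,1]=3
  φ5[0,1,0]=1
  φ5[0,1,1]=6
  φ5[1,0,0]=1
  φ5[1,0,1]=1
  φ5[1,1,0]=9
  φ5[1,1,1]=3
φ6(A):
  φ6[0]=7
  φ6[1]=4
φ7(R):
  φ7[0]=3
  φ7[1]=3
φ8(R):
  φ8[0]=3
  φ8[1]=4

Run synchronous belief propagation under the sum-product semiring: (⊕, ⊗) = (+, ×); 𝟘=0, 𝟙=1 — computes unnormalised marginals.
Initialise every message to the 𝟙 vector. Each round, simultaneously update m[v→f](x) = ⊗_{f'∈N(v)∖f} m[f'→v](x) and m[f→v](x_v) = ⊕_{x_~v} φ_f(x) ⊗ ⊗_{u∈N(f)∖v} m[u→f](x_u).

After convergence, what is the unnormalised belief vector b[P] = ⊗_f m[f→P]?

b[P] = [74467680, 51695520]

init: all messages = 𝟙 over 2 values
r1 m[φ0→Q] = [16, 8]
r1 m[φ0→P] = [14, 10]
r1 m[φ1→Q] = [10, 11]
r1 m[φ1→D] = [8, 13]
r1 m[φ2→A] = [6, 6]
r1 m[φ2→D] = [7, 5]
r1 m[φ3→D] = [17, 5]
r1 m[φ3→R] = [11, 11]
r1 m[φ4→L] = [11, 13]
r1 m[φ4→R] = [13, 11]
r1 m[φ5→K] = [15, 14]
r1 m[φ5→D] = [10, 19]
r1 m[φ5→N] = [16, 13]
r1 m[φ6→A] = [7, 4]
r1 m[φ7→R] = [3, 3]
r1 m[φ8→R] = [3, 4]
r1 m[Q→φ0] = [1, 1]
r1 m[Q→φ1] = [1, 1]
r1 m[A→φ2] = [1, 1]
r1 m[A→φ6] = [1, 1]
r1 m[P→φ0] = [1, 1]
r1 m[K→φ5] = [1, 1]
r1 m[L→φ4] = [1, 1]
r1 m[D→φ1] = [1, 1]
r1 m[D→φ2] = [1, 1]
r1 m[D→φ3] = [1, 1]
r1 m[D→φ5] = [1, 1]
r1 m[N→φ5] = [1, 1]
r1 m[R→φ3] = [1, 1]
r1 m[R→φ4] = [1, 1]
r1 m[R→φ7] = [1, 1]
r1 m[R→φ8] = [1, 1]
r2 m[φ0→Q] = [16, 8]
r2 m[φ0→P] = [14, 10]
r2 m[φ1→Q] = [10, 11]
r2 m[φ1→D] = [8, 13]
r2 m[φ2→A] = [6, 6]
r2 m[φ2→D] = [7, 5]
r2 m[φ3→D] = [17, 5]
r2 m[φ3→R] = [11, 11]
r2 m[φ4→L] = [11, 13]
r2 m[φ4→R] = [13, 11]
r2 m[φ5→K] = [15, 14]
r2 m[φ5→D] = [10, 19]
r2 m[φ5→N] = [16, 13]
r2 m[φ6→A] = [7, 4]
r2 m[φ7→R] = [3, 3]
r2 m[φ8→R] = [3, 4]
r2 m[Q→φ0] = [10, 11]
r2 m[Q→φ1] = [16, 8]
r2 m[A→φ2] = [7, 4]
r2 m[A→φ6] = [6, 6]
r2 m[P→φ0] = [1, 1]
r2 m[K→φ5] = [1, 1]
r2 m[L→φ4] = [1, 1]
r2 m[D→φ1] = [1190, 475]
r2 m[D→φ2] = [1360, 1235]
r2 m[D→φ3] = [560, 1235]
r2 m[D→φ5] = [952, 325]
r2 m[N→φ5] = [1, 1]
r2 m[R→φ3] = [117, 132]
r2 m[R→φ4] = [99, 132]
r2 m[R→φ7] = [429, 484]
r2 m[R→φ8] = [429, 363]
r3 m[φ0→Q] = [16, 8]
r3 m[φ0→P] = [147, 101]
r3 m[φ1→Q] = [7610, 8085]
r3 m[φ1→D] = [96, 152]
r3 m[φ2→A] = [7660, 8035]
r3 m[φ2→D] = [34, 32]
r3 m[φ3→D] = [2124, 615]
r3 m[φ3→R] = [8185, 7510]
r3 m[φ4→L] = [1287, 1452]
r3 m[φ4→R] = [13, 11]
r3 m[φ5→K] = [9891, 5804]
r3 m[φ5→D] = [10, 19]
r3 m[φ5→N] = [8962, 6733]
r3 m[φ6→A] = [7, 4]
r3 m[φ7→R] = [3, 3]
r3 m[φ8→R] = [3, 4]
r3 m[Q→φ0] = [10, 11]
r3 m[Q→φ1] = [16, 8]
r3 m[A→φ2] = [7, 4]
r3 m[A→φ6] = [6, 6]
r3 m[P→φ0] = [1, 1]
r3 m[K→φ5] = [1, 1]
r3 m[L→φ4] = [1, 1]
r3 m[D→φ1] = [1190, 475]
r3 m[D→φ2] = [1360, 1235]
r3 m[D→φ3] = [560, 1235]
r3 m[D→φ5] = [952, 325]
r3 m[N→φ5] = [1, 1]
r3 m[R→φ3] = [117, 132]
r3 m[R→φ4] = [99, 132]
r3 m[R→φ7] = [429, 484]
r3 m[R→φ8] = [429, 363]
r4 m[φ0→Q] = [16, 8]
r4 m[φ0→P] = [147, 101]
r4 m[φ1→Q] = [7610, 8085]
r4 m[φ1→D] = [96, 152]
r4 m[φ2→A] = [7660, 8035]
r4 m[φ2→D] = [34, 32]
r4 m[φ3→D] = [2124, 615]
r4 m[φ3→R] = [8185, 7510]
r4 m[φ4→L] = [1287, 1452]
r4 m[φ4→R] = [13, 11]
r4 m[φ5→K] = [9891, 5804]
r4 m[φ5→D] = [10, 19]
r4 m[φ5→N] = [8962, 6733]
r4 m[φ6→A] = [7, 4]
r4 m[φ7→R] = [3, 3]
r4 m[φ8→R] = [3, 4]
r4 m[Q→φ0] = [7610, 8085]
r4 m[Q→φ1] = [16, 8]
r4 m[A→φ2] = [7, 4]
r4 m[A→φ6] = [7660, 8035]
r4 m[P→φ0] = [1, 1]
r4 m[K→φ5] = [1, 1]
r4 m[L→φ4] = [1, 1]
r4 m[D→φ1] = [722160, 373920]
r4 m[D→φ2] = [2039040, 1776120]
r4 m[D→φ3] = [32640, 92416]
r4 m[D→φ5] = [6932736, 2991360]
r4 m[N→φ5] = [1, 1]
r4 m[R→φ3] = [117, 132]
r4 m[R→φ4] = [73665, 90120]
r4 m[R→φ7] = [319215, 330440]
r4 m[R→φ8] = [319215, 247830]
r5 m[φ0→Q] = [16, 8]
r5 m[φ0→P] = [109865, 76575]
r5 m[φ1→Q] = [5132160, 5506080]
r5 m[φ1→D] = [96, 152]
r5 m[φ2→A] = [11182560, 11971320]
r5 m[φ2→D] = [34, 32]
r5 m[φ3→D] = [2124, 615]
r5 m[φ3→R] = [538368, 478592]
r5 m[φ4→L] = [909045, 1039920]
r5 m[φ4→R] = [13, 11]
r5 m[φ5→K] = [76401408, 49761792]
r5 m[φ5→D] = [10, 19]
r5 m[φ5→N] = [71510016, 54653184]
r5 m[φ6→A] = [7, 4]
r5 m[φ7→R] = [3, 3]
r5 m[φ8→R] = [3, 4]
r5 m[Q→φ0] = [7610, 8085]
r5 m[Q→φ1] = [16, 8]
r5 m[A→φ2] = [7, 4]
r5 m[A→φ6] = [7660, 8035]
r5 m[P→φ0] = [1, 1]
r5 m[K→φ5] = [1, 1]
r5 m[L→φ4] = [1, 1]
r5 m[D→φ1] = [722160, 373920]
r5 m[D→φ2] = [2039040, 1776120]
r5 m[D→φ3] = [32640, 92416]
r5 m[D→φ5] = [6932736, 2991360]
r5 m[N→φ5] = [1, 1]
r5 m[R→φ3] = [117, 132]
r5 m[R→φ4] = [73665, 90120]
r5 m[R→φ7] = [319215, 330440]
r5 m[R→φ8] = [319215, 247830]
r6 m[φ0→Q] = [16, 8]
r6 m[φ0→P] = [109865, 76575]
r6 m[φ1→Q] = [5132160, 5506080]
r6 m[φ1→D] = [96, 152]
r6 m[φ2→A] = [11182560, 11971320]
r6 m[φ2→D] = [34, 32]
r6 m[φ3→D] = [2124, 615]
r6 m[φ3→R] = [538368, 478592]
r6 m[φ4→L] = [909045, 1039920]
r6 m[φ4→R] = [13, 11]
r6 m[φ5→K] = [76401408, 49761792]
r6 m[φ5→D] = [10, 19]
r6 m[φ5→N] = [71510016, 54653184]
r6 m[φ6→A] = [7, 4]
r6 m[φ7→R] = [3, 3]
r6 m[φ8→R] = [3, 4]
r6 m[Q→φ0] = [5132160, 5506080]
r6 m[Q→φ1] = [16, 8]
r6 m[A→φ2] = [7, 4]
r6 m[A→φ6] = [11182560, 11971320]
r6 m[P→φ0] = [1, 1]
r6 m[K→φ5] = [1, 1]
r6 m[L→φ4] = [1, 1]
r6 m[D→φ1] = [722160, 373920]
r6 m[D→φ2] = [2039040, 1776120]
r6 m[D→φ3] = [32640, 92416]
r6 m[D→φ5] = [6932736, 2991360]
r6 m[N→φ5] = [1, 1]
r6 m[R→φ3] = [117, 132]
r6 m[R→φ4] = [4845312, 5743104]
r6 m[R→φ7] = [20996352, 21058048]
r6 m[R→φ8] = [20996352, 15793536]
r7 m[φ0→Q] = [16, 8]
r7 m[φ0→P] = [74467680, 51695520]
r7 m[φ1→Q] = [5132160, 5506080]
r7 m[φ1→D] = [96, 152]
r7 m[φ2→A] = [11182560, 11971320]
r7 m[φ2→D] = [34, 32]
r7 m[φ3→D] = [2124, 615]
r7 m[φ3→R] = [538368, 478592]
r7 m[φ4→L] = [58685184, 67478016]
r7 m[φ4→R] = [13, 11]
r7 m[φ5→K] = [76401408, 49761792]
r7 m[φ5→D] = [10, 19]
r7 m[φ5→N] = [71510016, 54653184]
r7 m[φ6→A] = [7, 4]
r7 m[φ7→R] = [3, 3]
r7 m[φ8→R] = [3, 4]
r7 m[Q→φ0] = [5132160, 5506080]
r7 m[Q→φ1] = [16, 8]
r7 m[A→φ2] = [7, 4]
r7 m[A→φ6] = [11182560, 11971320]
r7 m[P→φ0] = [1, 1]
r7 m[K→φ5] = [1, 1]
r7 m[L→φ4] = [1, 1]
r7 m[D→φ1] = [722160, 373920]
r7 m[D→φ2] = [2039040, 1776120]
r7 m[D→φ3] = [32640, 92416]
r7 m[D→φ5] = [6932736, 2991360]
r7 m[N→φ5] = [1, 1]
r7 m[R→φ3] = [117, 132]
r7 m[R→φ4] = [4845312, 5743104]
r7 m[R→φ7] = [20996352, 21058048]
r7 m[R→φ8] = [20996352, 15793536]
r8 m[φ0→Q] = [16, 8]
r8 m[φ0→P] = [74467680, 51695520]
r8 m[φ1→Q] = [5132160, 5506080]
r8 m[φ1→D] = [96, 152]
r8 m[φ2→A] = [11182560, 11971320]
r8 m[φ2→D] = [34, 32]
r8 m[φ3→D] = [2124, 615]
r8 m[φ3→R] = [538368, 478592]
r8 m[φ4→L] = [58685184, 67478016]
r8 m[φ4→R] = [13, 11]
r8 m[φ5→K] = [76401408, 49761792]
r8 m[φ5→D] = [10, 19]
r8 m[φ5→N] = [71510016, 54653184]
r8 m[φ6→A] = [7, 4]
r8 m[φ7→R] = [3, 3]
r8 m[φ8→R] = [3, 4]
r8 m[Q→φ0] = [5132160, 5506080]
r8 m[Q→φ1] = [16, 8]
r8 m[A→φ2] = [7, 4]
r8 m[A→φ6] = [11182560, 11971320]
r8 m[P→φ0] = [1, 1]
r8 m[K→φ5] = [1, 1]
r8 m[L→φ4] = [1, 1]
r8 m[D→φ1] = [722160, 373920]
r8 m[D→φ2] = [2039040, 1776120]
r8 m[D→φ3] = [32640, 92416]
r8 m[D→φ5] = [6932736, 2991360]
r8 m[N→φ5] = [1, 1]
r8 m[R→φ3] = [117, 132]
r8 m[R→φ4] = [4845312, 5743104]
r8 m[R→φ7] = [20996352, 21058048]
r8 m[R→φ8] = [20996352, 15793536]
fixed point reached at round 8
b[P] = ⊗ incoming = [74467680, 51695520]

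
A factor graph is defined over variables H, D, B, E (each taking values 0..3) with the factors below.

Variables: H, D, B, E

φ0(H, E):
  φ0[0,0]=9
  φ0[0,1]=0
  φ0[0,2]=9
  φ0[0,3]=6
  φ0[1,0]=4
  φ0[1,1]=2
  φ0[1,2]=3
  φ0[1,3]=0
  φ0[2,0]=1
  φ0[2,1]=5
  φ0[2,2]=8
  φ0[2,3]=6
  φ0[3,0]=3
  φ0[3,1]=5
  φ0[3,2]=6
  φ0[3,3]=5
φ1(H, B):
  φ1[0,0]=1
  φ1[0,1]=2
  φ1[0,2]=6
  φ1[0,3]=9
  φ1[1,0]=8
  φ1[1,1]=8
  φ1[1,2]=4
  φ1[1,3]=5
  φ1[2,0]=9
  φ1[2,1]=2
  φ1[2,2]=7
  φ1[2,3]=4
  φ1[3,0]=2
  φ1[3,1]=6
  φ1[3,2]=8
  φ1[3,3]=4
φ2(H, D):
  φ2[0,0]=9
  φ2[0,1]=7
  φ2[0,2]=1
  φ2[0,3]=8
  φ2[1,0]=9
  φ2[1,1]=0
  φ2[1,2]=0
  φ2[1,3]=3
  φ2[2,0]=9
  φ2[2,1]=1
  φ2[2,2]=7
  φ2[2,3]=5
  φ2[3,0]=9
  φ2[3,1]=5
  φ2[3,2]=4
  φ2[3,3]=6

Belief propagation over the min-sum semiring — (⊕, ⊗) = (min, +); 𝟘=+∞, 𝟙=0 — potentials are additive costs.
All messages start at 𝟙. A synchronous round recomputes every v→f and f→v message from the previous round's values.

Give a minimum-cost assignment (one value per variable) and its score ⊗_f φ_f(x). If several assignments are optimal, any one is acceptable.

init: all messages = 𝟙 over 4 values
r1 m[φ0→H] = [0, 0, 1, 3]
r1 m[φ0→E] = [1, 0, 3, 0]
r1 m[φ1→H] = [1, 4, 2, 2]
r1 m[φ1→B] = [1, 2, 4, 4]
r1 m[φ2→H] = [1, 0, 1, 4]
r1 m[φ2→D] = [9, 0, 0, 3]
r1 m[H→φ0] = [0, 0, 0, 0]
r1 m[H→φ1] = [0, 0, 0, 0]
r1 m[H→φ2] = [0, 0, 0, 0]
r1 m[D→φ2] = [0, 0, 0, 0]
r1 m[B→φ1] = [0, 0, 0, 0]
r1 m[E→φ0] = [0, 0, 0, 0]
r2 m[φ0→H] = [0, 0, 1, 3]
r2 m[φ0→E] = [1, 0, 3, 0]
r2 m[φ1→H] = [1, 4, 2, 2]
r2 m[φ1→B] = [1, 2, 4, 4]
r2 m[φ2→H] = [1, 0, 1, 4]
r2 m[φ2→D] = [9, 0, 0, 3]
r2 m[H→φ0] = [2, 4, 3, 6]
r2 m[H→φ1] = [1, 0, 2, 7]
r2 m[H→φ2] = [1, 4, 3, 5]
r2 m[D→φ2] = [0, 0, 0, 0]
r2 m[B→φ1] = [0, 0, 0, 0]
r2 m[E→φ0] = [0, 0, 0, 0]
r3 m[φ0→H] = [0, 0, 1, 3]
r3 m[φ0→E] = [4, 2, 7, 4]
r3 m[φ1→H] = [1, 4, 2, 2]
r3 m[φ1→B] = [2, 3, 4, 5]
r3 m[φ2→H] = [1, 0, 1, 4]
r3 m[φ2→D] = [10, 4, 2, 7]
r3 m[H→φ0] = [2, 4, 3, 6]
r3 m[H→φ1] = [1, 0, 2, 7]
r3 m[H→φ2] = [1, 4, 3, 5]
r3 m[D→φ2] = [0, 0, 0, 0]
r3 m[B→φ1] = [0, 0, 0, 0]
r3 m[E→φ0] = [0, 0, 0, 0]
r4 m[φ0→H] = [0, 0, 1, 3]
r4 m[φ0→E] = [4, 2, 7, 4]
r4 m[φ1→H] = [1, 4, 2, 2]
r4 m[φ1→B] = [2, 3, 4, 5]
r4 m[φ2→H] = [1, 0, 1, 4]
r4 m[φ2→D] = [10, 4, 2, 7]
r4 m[H→φ0] = [2, 4, 3, 6]
r4 m[H→φ1] = [1, 0, 2, 7]
r4 m[H→φ2] = [1, 4, 3, 5]
r4 m[D→φ2] = [0, 0, 0, 0]
r4 m[B→φ1] = [0, 0, 0, 0]
r4 m[E→φ0] = [0, 0, 0, 0]
fixed point reached at round 4
traceback from H: (H=0, D=2, B=0, E=1), score=2

assignment: (H=0, D=2, B=0, E=1); score = 2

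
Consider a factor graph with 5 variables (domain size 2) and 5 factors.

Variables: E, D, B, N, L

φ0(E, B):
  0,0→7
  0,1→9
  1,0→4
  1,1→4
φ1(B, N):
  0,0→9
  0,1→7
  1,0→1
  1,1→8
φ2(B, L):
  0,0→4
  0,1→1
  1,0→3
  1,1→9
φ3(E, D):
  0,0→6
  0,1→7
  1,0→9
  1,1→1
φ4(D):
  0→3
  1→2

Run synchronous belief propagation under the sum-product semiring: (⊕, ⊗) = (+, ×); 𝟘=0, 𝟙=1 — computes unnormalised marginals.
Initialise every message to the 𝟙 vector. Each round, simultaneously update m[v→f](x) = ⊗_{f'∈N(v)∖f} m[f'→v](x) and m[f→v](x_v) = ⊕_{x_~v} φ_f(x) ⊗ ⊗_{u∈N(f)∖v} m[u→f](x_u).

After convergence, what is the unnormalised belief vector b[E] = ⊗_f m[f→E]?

init: all messages = 𝟙 over 2 values
r1 m[φ0→E] = [16, 8]
r1 m[φ0→B] = [11, 13]
r1 m[φ1→B] = [16, 9]
r1 m[φ1→N] = [10, 15]
r1 m[φ2→B] = [5, 12]
r1 m[φ2→L] = [7, 10]
r1 m[φ3→E] = [13, 10]
r1 m[φ3→D] = [15, 8]
r1 m[φ4→D] = [3, 2]
r1 m[E→φ0] = [1, 1]
r1 m[E→φ3] = [1, 1]
r1 m[D→φ3] = [1, 1]
r1 m[D→φ4] = [1, 1]
r1 m[B→φ0] = [1, 1]
r1 m[B→φ1] = [1, 1]
r1 m[B→φ2] = [1, 1]
r1 m[N→φ1] = [1, 1]
r1 m[L→φ2] = [1, 1]
r2 m[φ0→E] = [16, 8]
r2 m[φ0→B] = [11, 13]
r2 m[φ1→B] = [16, 9]
r2 m[φ1→N] = [10, 15]
r2 m[φ2→B] = [5, 12]
r2 m[φ2→L] = [7, 10]
r2 m[φ3→E] = [13, 10]
r2 m[φ3→D] = [15, 8]
r2 m[φ4→D] = [3, 2]
r2 m[E→φ0] = [13, 10]
r2 m[E→φ3] = [16, 8]
r2 m[D→φ3] = [3, 2]
r2 m[D→φ4] = [15, 8]
r2 m[B→φ0] = [80, 108]
r2 m[B→φ1] = [55, 156]
r2 m[B→φ2] = [176, 117]
r2 m[N→φ1] = [1, 1]
r2 m[L→φ2] = [1, 1]
r3 m[φ0→E] = [1532, 752]
r3 m[φ0→B] = [131, 157]
r3 m[φ1→B] = [16, 9]
r3 m[φ1→N] = [651, 1633]
r3 m[φ2→B] = [5, 12]
r3 m[φ2→L] = [1055, 1229]
r3 m[φ3→E] = [32, 29]
r3 m[φ3→D] = [168, 120]
r3 m[φ4→D] = [3, 2]
r3 m[E→φ0] = [13, 10]
r3 m[E→φ3] = [16, 8]
r3 m[D→φ3] = [3, 2]
r3 m[D→φ4] = [15, 8]
r3 m[B→φ0] = [80, 108]
r3 m[B→φ1] = [55, 156]
r3 m[B→φ2] = [176, 117]
r3 m[N→φ1] = [1, 1]
r3 m[L→φ2] = [1, 1]
r4 m[φ0→E] = [1532, 752]
r4 m[φ0→B] = [131, 157]
r4 m[φ1→B] = [16, 9]
r4 m[φ1→N] = [651, 1633]
r4 m[φ2→B] = [5, 12]
r4 m[φ2→L] = [1055, 1229]
r4 m[φ3→E] = [32, 29]
r4 m[φ3→D] = [168, 120]
r4 m[φ4→D] = [3, 2]
r4 m[E→φ0] = [32, 29]
r4 m[E→φ3] = [1532, 752]
r4 m[D→φ3] = [3, 2]
r4 m[D→φ4] = [168, 120]
r4 m[B→φ0] = [80, 108]
r4 m[B→φ1] = [655, 1884]
r4 m[B→φ2] = [2096, 1413]
r4 m[N→φ1] = [1, 1]
r4 m[L→φ2] = [1, 1]
r5 m[φ0→E] = [1532, 752]
r5 m[φ0→B] = [340, 404]
r5 m[φ1→B] = [16, 9]
r5 m[φ1→N] = [7779, 19657]
r5 m[φ2→B] = [5, 12]
r5 m[φ2→L] = [12623, 14813]
r5 m[φ3→E] = [32, 29]
r5 m[φ3→D] = [15960, 11476]
r5 m[φ4→D] = [3, 2]
r5 m[E→φ0] = [32, 29]
r5 m[E→φ3] = [1532, 752]
r5 m[D→φ3] = [3, 2]
r5 m[D→φ4] = [168, 120]
r5 m[B→φ0] = [80, 108]
r5 m[B→φ1] = [655, 1884]
r5 m[B→φ2] = [2096, 1413]
r5 m[N→φ1] = [1, 1]
r5 m[L→φ2] = [1, 1]
r6 m[φ0→E] = [1532, 752]
r6 m[φ0→B] = [340, 404]
r6 m[φ1→B] = [16, 9]
r6 m[φ1→N] = [7779, 19657]
r6 m[φ2→B] = [5, 12]
r6 m[φ2→L] = [12623, 14813]
r6 m[φ3→E] = [32, 29]
r6 m[φ3→D] = [15960, 11476]
r6 m[φ4→D] = [3, 2]
r6 m[E→φ0] = [32, 29]
r6 m[E→φ3] = [1532, 752]
r6 m[D→φ3] = [3, 2]
r6 m[D→φ4] = [15960, 11476]
r6 m[B→φ0] = [80, 108]
r6 m[B→φ1] = [1700, 4848]
r6 m[B→φ2] = [5440, 3636]
r6 m[N→φ1] = [1, 1]
r6 m[L→φ2] = [1, 1]
r7 m[φ0→E] = [1532, 752]
r7 m[φ0→B] = [340, 404]
r7 m[φ1→B] = [16, 9]
r7 m[φ1→N] = [20148, 50684]
r7 m[φ2→B] = [5, 12]
r7 m[φ2→L] = [32668, 38164]
r7 m[φ3→E] = [32, 29]
r7 m[φ3→D] = [15960, 11476]
r7 m[φ4→D] = [3, 2]
r7 m[E→φ0] = [32, 29]
r7 m[E→φ3] = [1532, 752]
r7 m[D→φ3] = [3, 2]
r7 m[D→φ4] = [15960, 11476]
r7 m[B→φ0] = [80, 108]
r7 m[B→φ1] = [1700, 4848]
r7 m[B→φ2] = [5440, 3636]
r7 m[N→φ1] = [1, 1]
r7 m[L→φ2] = [1, 1]
r8 m[φ0→E] = [1532, 752]
r8 m[φ0→B] = [340, 404]
r8 m[φ1→B] = [16, 9]
r8 m[φ1→N] = [20148, 50684]
r8 m[φ2→B] = [5, 12]
r8 m[φ2→L] = [32668, 38164]
r8 m[φ3→E] = [32, 29]
r8 m[φ3→D] = [15960, 11476]
r8 m[φ4→D] = [3, 2]
r8 m[E→φ0] = [32, 29]
r8 m[E→φ3] = [1532, 752]
r8 m[D→φ3] = [3, 2]
r8 m[D→φ4] = [15960, 11476]
r8 m[B→φ0] = [80, 108]
r8 m[B→φ1] = [1700, 4848]
r8 m[B→φ2] = [5440, 3636]
r8 m[N→φ1] = [1, 1]
r8 m[L→φ2] = [1, 1]
fixed point reached at round 8
b[E] = ⊗ incoming = [49024, 21808]

b[E] = [49024, 21808]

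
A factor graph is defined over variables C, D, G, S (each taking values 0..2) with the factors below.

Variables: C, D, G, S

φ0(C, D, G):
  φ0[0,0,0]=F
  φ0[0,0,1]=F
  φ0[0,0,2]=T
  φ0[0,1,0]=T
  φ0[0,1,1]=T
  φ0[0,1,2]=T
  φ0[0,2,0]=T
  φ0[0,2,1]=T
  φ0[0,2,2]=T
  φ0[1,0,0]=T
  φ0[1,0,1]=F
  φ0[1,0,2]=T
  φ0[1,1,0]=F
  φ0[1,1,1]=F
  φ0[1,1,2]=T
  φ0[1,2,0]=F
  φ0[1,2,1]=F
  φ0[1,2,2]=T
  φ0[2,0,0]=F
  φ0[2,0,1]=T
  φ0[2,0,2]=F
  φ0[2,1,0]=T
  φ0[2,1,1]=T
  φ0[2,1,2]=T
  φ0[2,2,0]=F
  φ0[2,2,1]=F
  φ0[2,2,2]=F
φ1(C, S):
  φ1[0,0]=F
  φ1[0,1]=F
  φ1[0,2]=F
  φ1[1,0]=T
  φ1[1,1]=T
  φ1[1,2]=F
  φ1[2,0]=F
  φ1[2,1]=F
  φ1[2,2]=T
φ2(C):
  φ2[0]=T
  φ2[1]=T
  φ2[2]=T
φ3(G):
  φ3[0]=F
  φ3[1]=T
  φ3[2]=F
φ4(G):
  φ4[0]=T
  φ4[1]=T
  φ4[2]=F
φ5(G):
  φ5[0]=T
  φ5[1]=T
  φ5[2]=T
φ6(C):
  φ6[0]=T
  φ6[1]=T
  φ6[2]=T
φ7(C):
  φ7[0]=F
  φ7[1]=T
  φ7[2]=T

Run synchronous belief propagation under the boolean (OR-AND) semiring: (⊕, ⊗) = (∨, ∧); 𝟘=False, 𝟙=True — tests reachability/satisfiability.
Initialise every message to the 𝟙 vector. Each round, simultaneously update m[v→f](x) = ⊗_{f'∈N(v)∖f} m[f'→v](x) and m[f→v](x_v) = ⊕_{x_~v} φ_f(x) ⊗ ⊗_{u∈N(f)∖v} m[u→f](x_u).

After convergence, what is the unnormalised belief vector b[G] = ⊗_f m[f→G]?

b[G] = [F, T, F]

init: all messages = 𝟙 over 3 values
r1 m[φ0→C] = [T, T, T]
r1 m[φ0→D] = [T, T, T]
r1 m[φ0→G] = [T, T, T]
r1 m[φ1→C] = [F, T, T]
r1 m[φ1→S] = [T, T, T]
r1 m[φ2→C] = [T, T, T]
r1 m[φ3→G] = [F, T, F]
r1 m[φ4→G] = [T, T, F]
r1 m[φ5→G] = [T, T, T]
r1 m[φ6→C] = [T, T, T]
r1 m[φ7→C] = [F, T, T]
r1 m[C→φ0] = [T, T, T]
r1 m[C→φ1] = [T, T, T]
r1 m[C→φ2] = [T, T, T]
r1 m[C→φ6] = [T, T, T]
r1 m[C→φ7] = [T, T, T]
r1 m[D→φ0] = [T, T, T]
r1 m[G→φ0] = [T, T, T]
r1 m[G→φ3] = [T, T, T]
r1 m[G→φ4] = [T, T, T]
r1 m[G→φ5] = [T, T, T]
r1 m[S→φ1] = [T, T, T]
r2 m[φ0→C] = [T, T, T]
r2 m[φ0→D] = [T, T, T]
r2 m[φ0→G] = [T, T, T]
r2 m[φ1→C] = [F, T, T]
r2 m[φ1→S] = [T, T, T]
r2 m[φ2→C] = [T, T, T]
r2 m[φ3→G] = [F, T, F]
r2 m[φ4→G] = [T, T, F]
r2 m[φ5→G] = [T, T, T]
r2 m[φ6→C] = [T, T, T]
r2 m[φ7→C] = [F, T, T]
r2 m[C→φ0] = [F, T, T]
r2 m[C→φ1] = [F, T, T]
r2 m[C→φ2] = [F, T, T]
r2 m[C→φ6] = [F, T, T]
r2 m[C→φ7] = [F, T, T]
r2 m[D→φ0] = [T, T, T]
r2 m[G→φ0] = [F, T, F]
r2 m[G→φ3] = [T, T, F]
r2 m[G→φ4] = [F, T, F]
r2 m[G→φ5] = [F, T, F]
r2 m[S→φ1] = [T, T, T]
r3 m[φ0→C] = [T, F, T]
r3 m[φ0→D] = [T, T, F]
r3 m[φ0→G] = [T, T, T]
r3 m[φ1→C] = [F, T, T]
r3 m[φ1→S] = [T, T, T]
r3 m[φ2→C] = [T, T, T]
r3 m[φ3→G] = [F, T, F]
r3 m[φ4→G] = [T, T, F]
r3 m[φ5→G] = [T, T, T]
r3 m[φ6→C] = [T, T, T]
r3 m[φ7→C] = [F, T, T]
r3 m[C→φ0] = [F, T, T]
r3 m[C→φ1] = [F, T, T]
r3 m[C→φ2] = [F, T, T]
r3 m[C→φ6] = [F, T, T]
r3 m[C→φ7] = [F, T, T]
r3 m[D→φ0] = [T, T, T]
r3 m[G→φ0] = [F, T, F]
r3 m[G→φ3] = [T, T, F]
r3 m[G→φ4] = [F, T, F]
r3 m[G→φ5] = [F, T, F]
r3 m[S→φ1] = [T, T, T]
r4 m[φ0→C] = [T, F, T]
r4 m[φ0→D] = [T, T, F]
r4 m[φ0→G] = [T, T, T]
r4 m[φ1→C] = [F, T, T]
r4 m[φ1→S] = [T, T, T]
r4 m[φ2→C] = [T, T, T]
r4 m[φ3→G] = [F, T, F]
r4 m[φ4→G] = [T, T, F]
r4 m[φ5→G] = [T, T, T]
r4 m[φ6→C] = [T, T, T]
r4 m[φ7→C] = [F, T, T]
r4 m[C→φ0] = [F, T, T]
r4 m[C→φ1] = [F, F, T]
r4 m[C→φ2] = [F, F, T]
r4 m[C→φ6] = [F, F, T]
r4 m[C→φ7] = [F, F, T]
r4 m[D→φ0] = [T, T, T]
r4 m[G→φ0] = [F, T, F]
r4 m[G→φ3] = [T, T, F]
r4 m[G→φ4] = [F, T, F]
r4 m[G→φ5] = [F, T, F]
r4 m[S→φ1] = [T, T, T]
r5 m[φ0→C] = [T, F, T]
r5 m[φ0→D] = [T, T, F]
r5 m[φ0→G] = [T, T, T]
r5 m[φ1→C] = [F, T, T]
r5 m[φ1→S] = [F, F, T]
r5 m[φ2→C] = [T, T, T]
r5 m[φ3→G] = [F, T, F]
r5 m[φ4→G] = [T, T, F]
r5 m[φ5→G] = [T, T, T]
r5 m[φ6→C] = [T, T, T]
r5 m[φ7→C] = [F, T, T]
r5 m[C→φ0] = [F, T, T]
r5 m[C→φ1] = [F, F, T]
r5 m[C→φ2] = [F, F, T]
r5 m[C→φ6] = [F, F, T]
r5 m[C→φ7] = [F, F, T]
r5 m[D→φ0] = [T, T, T]
r5 m[G→φ0] = [F, T, F]
r5 m[G→φ3] = [T, T, F]
r5 m[G→φ4] = [F, T, F]
r5 m[G→φ5] = [F, T, F]
r5 m[S→φ1] = [T, T, T]
r6 m[φ0→C] = [T, F, T]
r6 m[φ0→D] = [T, T, F]
r6 m[φ0→G] = [T, T, T]
r6 m[φ1→C] = [F, T, T]
r6 m[φ1→S] = [F, F, T]
r6 m[φ2→C] = [T, T, T]
r6 m[φ3→G] = [F, T, F]
r6 m[φ4→G] = [T, T, F]
r6 m[φ5→G] = [T, T, T]
r6 m[φ6→C] = [T, T, T]
r6 m[φ7→C] = [F, T, T]
r6 m[C→φ0] = [F, T, T]
r6 m[C→φ1] = [F, F, T]
r6 m[C→φ2] = [F, F, T]
r6 m[C→φ6] = [F, F, T]
r6 m[C→φ7] = [F, F, T]
r6 m[D→φ0] = [T, T, T]
r6 m[G→φ0] = [F, T, F]
r6 m[G→φ3] = [T, T, F]
r6 m[G→φ4] = [F, T, F]
r6 m[G→φ5] = [F, T, F]
r6 m[S→φ1] = [T, T, T]
fixed point reached at round 6
b[G] = ⊗ incoming = [F, T, F]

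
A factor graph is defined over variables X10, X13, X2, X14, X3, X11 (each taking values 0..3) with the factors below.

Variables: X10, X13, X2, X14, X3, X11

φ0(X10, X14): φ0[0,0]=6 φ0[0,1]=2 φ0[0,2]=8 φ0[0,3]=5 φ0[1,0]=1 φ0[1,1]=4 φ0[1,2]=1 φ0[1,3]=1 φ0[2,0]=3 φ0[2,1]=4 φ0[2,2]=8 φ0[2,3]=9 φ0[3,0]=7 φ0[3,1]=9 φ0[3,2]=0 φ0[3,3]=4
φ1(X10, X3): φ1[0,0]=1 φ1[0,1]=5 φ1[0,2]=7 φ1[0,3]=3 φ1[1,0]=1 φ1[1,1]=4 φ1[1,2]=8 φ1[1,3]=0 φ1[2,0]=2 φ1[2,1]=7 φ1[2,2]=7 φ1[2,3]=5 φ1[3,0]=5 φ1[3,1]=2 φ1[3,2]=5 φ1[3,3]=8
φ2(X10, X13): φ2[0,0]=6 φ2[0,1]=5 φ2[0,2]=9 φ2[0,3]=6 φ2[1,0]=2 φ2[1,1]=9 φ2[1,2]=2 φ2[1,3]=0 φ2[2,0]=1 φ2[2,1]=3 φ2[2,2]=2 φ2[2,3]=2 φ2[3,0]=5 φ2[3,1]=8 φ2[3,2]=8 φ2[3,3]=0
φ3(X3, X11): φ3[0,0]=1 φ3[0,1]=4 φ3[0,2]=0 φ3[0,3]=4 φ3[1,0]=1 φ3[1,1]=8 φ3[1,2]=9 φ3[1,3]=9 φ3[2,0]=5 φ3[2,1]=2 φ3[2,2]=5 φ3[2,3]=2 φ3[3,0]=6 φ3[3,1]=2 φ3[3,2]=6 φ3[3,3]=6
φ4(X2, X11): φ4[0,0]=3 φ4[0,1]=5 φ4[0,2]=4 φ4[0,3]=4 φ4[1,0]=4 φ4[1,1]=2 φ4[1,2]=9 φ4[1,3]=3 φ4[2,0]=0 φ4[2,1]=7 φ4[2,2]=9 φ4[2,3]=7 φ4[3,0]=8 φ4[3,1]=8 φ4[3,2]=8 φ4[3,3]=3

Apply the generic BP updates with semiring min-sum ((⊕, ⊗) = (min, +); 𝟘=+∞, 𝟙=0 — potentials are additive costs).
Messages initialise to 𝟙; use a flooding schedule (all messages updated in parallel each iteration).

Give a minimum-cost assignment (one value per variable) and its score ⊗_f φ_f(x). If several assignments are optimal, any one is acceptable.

init: all messages = 𝟙 over 4 values
r1 m[φ0→X10] = [2, 1, 3, 0]
r1 m[φ0→X14] = [1, 2, 0, 1]
r1 m[φ1→X10] = [1, 0, 2, 2]
r1 m[φ1→X3] = [1, 2, 5, 0]
r1 m[φ2→X10] = [5, 0, 1, 0]
r1 m[φ2→X13] = [1, 3, 2, 0]
r1 m[φ3→X3] = [0, 1, 2, 2]
r1 m[φ3→X11] = [1, 2, 0, 2]
r1 m[φ4→X2] = [3, 2, 0, 3]
r1 m[φ4→X11] = [0, 2, 4, 3]
r1 m[X10→φ0] = [0, 0, 0, 0]
r1 m[X10→φ1] = [0, 0, 0, 0]
r1 m[X10→φ2] = [0, 0, 0, 0]
r1 m[X13→φ2] = [0, 0, 0, 0]
r1 m[X2→φ4] = [0, 0, 0, 0]
r1 m[X14→φ0] = [0, 0, 0, 0]
r1 m[X3→φ1] = [0, 0, 0, 0]
r1 m[X3→φ3] = [0, 0, 0, 0]
r1 m[X11→φ3] = [0, 0, 0, 0]
r1 m[X11→φ4] = [0, 0, 0, 0]
r2 m[φ0→X10] = [2, 1, 3, 0]
r2 m[φ0→X14] = [1, 2, 0, 1]
r2 m[φ1→X10] = [1, 0, 2, 2]
r2 m[φ1→X3] = [1, 2, 5, 0]
r2 m[φ2→X10] = [5, 0, 1, 0]
r2 m[φ2→X13] = [1, 3, 2, 0]
r2 m[φ3→X3] = [0, 1, 2, 2]
r2 m[φ3→X11] = [1, 2, 0, 2]
r2 m[φ4→X2] = [3, 2, 0, 3]
r2 m[φ4→X11] = [0, 2, 4, 3]
r2 m[X10→φ0] = [6, 0, 3, 2]
r2 m[X10→φ1] = [7, 1, 4, 0]
r2 m[X10→φ2] = [3, 1, 5, 2]
r2 m[X13→φ2] = [0, 0, 0, 0]
r2 m[X2→φ4] = [0, 0, 0, 0]
r2 m[X14→φ0] = [0, 0, 0, 0]
r2 m[X3→φ1] = [0, 1, 2, 2]
r2 m[X3→φ3] = [1, 2, 5, 0]
r2 m[X11→φ3] = [0, 2, 4, 3]
r2 m[X11→φ4] = [1, 2, 0, 2]
r3 m[φ0→X10] = [2, 1, 3, 0]
r3 m[φ0→X14] = [1, 4, 1, 1]
r3 m[φ1→X10] = [1, 1, 2, 3]
r3 m[φ1→X3] = [2, 2, 5, 1]
r3 m[φ2→X10] = [5, 0, 1, 0]
r3 m[φ2→X13] = [3, 8, 3, 1]
r3 m[φ3→X3] = [1, 1, 4, 4]
r3 m[φ3→X11] = [2, 2, 1, 5]
r3 m[φ4→X2] = [4, 4, 1, 5]
r3 m[φ4→X11] = [0, 2, 4, 3]
r3 m[X10→φ0] = [6, 0, 3, 2]
r3 m[X10→φ1] = [7, 1, 4, 0]
r3 m[X10→φ2] = [3, 1, 5, 2]
r3 m[X13→φ2] = [0, 0, 0, 0]
r3 m[X2→φ4] = [0, 0, 0, 0]
r3 m[X14→φ0] = [0, 0, 0, 0]
r3 m[X3→φ1] = [0, 1, 2, 2]
r3 m[X3→φ3] = [1, 2, 5, 0]
r3 m[X11→φ3] = [0, 2, 4, 3]
r3 m[X11→φ4] = [1, 2, 0, 2]
r4 m[φ0→X10] = [2, 1, 3, 0]
r4 m[φ0→X14] = [1, 4, 1, 1]
r4 m[φ1→X10] = [1, 1, 2, 3]
r4 m[φ1→X3] = [2, 2, 5, 1]
r4 m[φ2→X10] = [5, 0, 1, 0]
r4 m[φ2→X13] = [3, 8, 3, 1]
r4 m[φ3→X3] = [1, 1, 4, 4]
r4 m[φ3→X11] = [2, 2, 1, 5]
r4 m[φ4→X2] = [4, 4, 1, 5]
r4 m[φ4→X11] = [0, 2, 4, 3]
r4 m[X10→φ0] = [6, 1, 3, 3]
r4 m[X10→φ1] = [7, 1, 4, 0]
r4 m[X10→φ2] = [3, 2, 5, 3]
r4 m[X13→φ2] = [0, 0, 0, 0]
r4 m[X2→φ4] = [0, 0, 0, 0]
r4 m[X14→φ0] = [0, 0, 0, 0]
r4 m[X3→φ1] = [1, 1, 4, 4]
r4 m[X3→φ3] = [2, 2, 5, 1]
r4 m[X11→φ3] = [0, 2, 4, 3]
r4 m[X11→φ4] = [2, 2, 1, 5]
r5 m[φ0→X10] = [2, 1, 3, 0]
r5 m[φ0→X14] = [2, 5, 2, 2]
r5 m[φ1→X10] = [2, 2, 3, 3]
r5 m[φ1→X3] = [2, 2, 5, 1]
r5 m[φ2→X10] = [5, 0, 1, 0]
r5 m[φ2→X13] = [4, 8, 4, 2]
r5 m[φ3→X3] = [1, 1, 4, 4]
r5 m[φ3→X11] = [3, 3, 2, 6]
r5 m[φ4→X2] = [5, 4, 2, 8]
r5 m[φ4→X11] = [0, 2, 4, 3]
r5 m[X10→φ0] = [6, 1, 3, 3]
r5 m[X10→φ1] = [7, 1, 4, 0]
r5 m[X10→φ2] = [3, 2, 5, 3]
r5 m[X13→φ2] = [0, 0, 0, 0]
r5 m[X2→φ4] = [0, 0, 0, 0]
r5 m[X14→φ0] = [0, 0, 0, 0]
r5 m[X3→φ1] = [1, 1, 4, 4]
r5 m[X3→φ3] = [2, 2, 5, 1]
r5 m[X11→φ3] = [0, 2, 4, 3]
r5 m[X11→φ4] = [2, 2, 1, 5]
r6 m[φ0→X10] = [2, 1, 3, 0]
r6 m[φ0→X14] = [2, 5, 2, 2]
r6 m[φ1→X10] = [2, 2, 3, 3]
r6 m[φ1→X3] = [2, 2, 5, 1]
r6 m[φ2→X10] = [5, 0, 1, 0]
r6 m[φ2→X13] = [4, 8, 4, 2]
r6 m[φ3→X3] = [1, 1, 4, 4]
r6 m[φ3→X11] = [3, 3, 2, 6]
r6 m[φ4→X2] = [5, 4, 2, 8]
r6 m[φ4→X11] = [0, 2, 4, 3]
r6 m[X10→φ0] = [7, 2, 4, 3]
r6 m[X10→φ1] = [7, 1, 4, 0]
r6 m[X10→φ2] = [4, 3, 6, 3]
r6 m[X13→φ2] = [0, 0, 0, 0]
r6 m[X2→φ4] = [0, 0, 0, 0]
r6 m[X14→φ0] = [0, 0, 0, 0]
r6 m[X3→φ1] = [1, 1, 4, 4]
r6 m[X3→φ3] = [2, 2, 5, 1]
r6 m[X11→φ3] = [0, 2, 4, 3]
r6 m[X11→φ4] = [3, 3, 2, 6]
r7 m[φ0→X10] = [2, 1, 3, 0]
r7 m[φ0→X14] = [3, 6, 3, 3]
r7 m[φ1→X10] = [2, 2, 3, 3]
r7 m[φ1→X3] = [2, 2, 5, 1]
r7 m[φ2→X10] = [5, 0, 1, 0]
r7 m[φ2→X13] = [5, 9, 5, 3]
r7 m[φ3→X3] = [1, 1, 4, 4]
r7 m[φ3→X11] = [3, 3, 2, 6]
r7 m[φ4→X2] = [6, 5, 3, 9]
r7 m[φ4→X11] = [0, 2, 4, 3]
r7 m[X10→φ0] = [7, 2, 4, 3]
r7 m[X10→φ1] = [7, 1, 4, 0]
r7 m[X10→φ2] = [4, 3, 6, 3]
r7 m[X13→φ2] = [0, 0, 0, 0]
r7 m[X2→φ4] = [0, 0, 0, 0]
r7 m[X14→φ0] = [0, 0, 0, 0]
r7 m[X3→φ1] = [1, 1, 4, 4]
r7 m[X3→φ3] = [2, 2, 5, 1]
r7 m[X11→φ3] = [0, 2, 4, 3]
r7 m[X11→φ4] = [3, 3, 2, 6]
r8 m[φ0→X10] = [2, 1, 3, 0]
r8 m[φ0→X14] = [3, 6, 3, 3]
r8 m[φ1→X10] = [2, 2, 3, 3]
r8 m[φ1→X3] = [2, 2, 5, 1]
r8 m[φ2→X10] = [5, 0, 1, 0]
r8 m[φ2→X13] = [5, 9, 5, 3]
r8 m[φ3→X3] = [1, 1, 4, 4]
r8 m[φ3→X11] = [3, 3, 2, 6]
r8 m[φ4→X2] = [6, 5, 3, 9]
r8 m[φ4→X11] = [0, 2, 4, 3]
r8 m[X10→φ0] = [7, 2, 4, 3]
r8 m[X10→φ1] = [7, 1, 4, 0]
r8 m[X10→φ2] = [4, 3, 6, 3]
r8 m[X13→φ2] = [0, 0, 0, 0]
r8 m[X2→φ4] = [0, 0, 0, 0]
r8 m[X14→φ0] = [0, 0, 0, 0]
r8 m[X3→φ1] = [1, 1, 4, 4]
r8 m[X3→φ3] = [2, 2, 5, 1]
r8 m[X11→φ3] = [0, 2, 4, 3]
r8 m[X11→φ4] = [3, 3, 2, 6]
fixed point reached at round 8
traceback from X10: (X10=1, X13=3, X2=2, X14=0, X3=0, X11=0), score=3

assignment: (X10=1, X13=3, X2=2, X14=0, X3=0, X11=0); score = 3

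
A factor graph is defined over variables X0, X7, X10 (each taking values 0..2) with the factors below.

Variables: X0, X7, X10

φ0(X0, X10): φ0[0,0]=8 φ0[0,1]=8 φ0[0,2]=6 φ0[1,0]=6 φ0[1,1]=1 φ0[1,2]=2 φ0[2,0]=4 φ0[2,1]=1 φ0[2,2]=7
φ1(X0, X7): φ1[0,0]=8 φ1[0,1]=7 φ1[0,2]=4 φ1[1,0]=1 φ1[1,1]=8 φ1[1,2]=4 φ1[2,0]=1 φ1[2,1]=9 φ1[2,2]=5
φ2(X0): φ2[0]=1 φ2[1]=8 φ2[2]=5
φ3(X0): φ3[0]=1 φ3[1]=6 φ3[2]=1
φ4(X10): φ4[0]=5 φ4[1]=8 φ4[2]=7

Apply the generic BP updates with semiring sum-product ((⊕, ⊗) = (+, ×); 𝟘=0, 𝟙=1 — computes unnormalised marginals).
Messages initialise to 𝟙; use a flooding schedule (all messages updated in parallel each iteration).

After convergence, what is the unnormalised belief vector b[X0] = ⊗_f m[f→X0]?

init: all messages = 𝟙 over 3 values
r1 m[φ0→X0] = [22, 9, 12]
r1 m[φ0→X10] = [18, 10, 15]
r1 m[φ1→X0] = [19, 13, 15]
r1 m[φ1→X7] = [10, 24, 13]
r1 m[φ2→X0] = [1, 8, 5]
r1 m[φ3→X0] = [1, 6, 1]
r1 m[φ4→X10] = [5, 8, 7]
r1 m[X0→φ0] = [1, 1, 1]
r1 m[X0→φ1] = [1, 1, 1]
r1 m[X0→φ2] = [1, 1, 1]
r1 m[X0→φ3] = [1, 1, 1]
r1 m[X7→φ1] = [1, 1, 1]
r1 m[X10→φ0] = [1, 1, 1]
r1 m[X10→φ4] = [1, 1, 1]
r2 m[φ0→X0] = [22, 9, 12]
r2 m[φ0→X10] = [18, 10, 15]
r2 m[φ1→X0] = [19, 13, 15]
r2 m[φ1→X7] = [10, 24, 13]
r2 m[φ2→X0] = [1, 8, 5]
r2 m[φ3→X0] = [1, 6, 1]
r2 m[φ4→X10] = [5, 8, 7]
r2 m[X0→φ0] = [19, 624, 75]
r2 m[X0→φ1] = [22, 432, 60]
r2 m[X0→φ2] = [418, 702, 180]
r2 m[X0→φ3] = [418, 936, 900]
r2 m[X7→φ1] = [1, 1, 1]
r2 m[X10→φ0] = [5, 8, 7]
r2 m[X10→φ4] = [18, 10, 15]
r3 m[φ0→X0] = [146, 52, 77]
r3 m[φ0→X10] = [4196, 851, 1887]
r3 m[φ1→X0] = [19, 13, 15]
r3 m[φ1→X7] = [668, 4150, 2116]
r3 m[φ2→X0] = [1, 8, 5]
r3 m[φ3→X0] = [1, 6, 1]
r3 m[φ4→X10] = [5, 8, 7]
r3 m[X0→φ0] = [19, 624, 75]
r3 m[X0→φ1] = [22, 432, 60]
r3 m[X0→φ2] = [418, 702, 180]
r3 m[X0→φ3] = [418, 936, 900]
r3 m[X7→φ1] = [1, 1, 1]
r3 m[X10→φ0] = [5, 8, 7]
r3 m[X10→φ4] = [18, 10, 15]
r4 m[φ0→X0] = [146, 52, 77]
r4 m[φ0→X10] = [4196, 851, 1887]
r4 m[φ1→X0] = [19, 13, 15]
r4 m[φ1→X7] = [668, 4150, 2116]
r4 m[φ2→X0] = [1, 8, 5]
r4 m[φ3→X0] = [1, 6, 1]
r4 m[φ4→X10] = [5, 8, 7]
r4 m[X0→φ0] = [19, 624, 75]
r4 m[X0→φ1] = [146, 2496, 385]
r4 m[X0→φ2] = [2774, 4056, 1155]
r4 m[X0→φ3] = [2774, 5408, 5775]
r4 m[X7→φ1] = [1, 1, 1]
r4 m[X10→φ0] = [5, 8, 7]
r4 m[X10→φ4] = [4196, 851, 1887]
r5 m[φ0→X0] = [146, 52, 77]
r5 m[φ0→X10] = [4196, 851, 1887]
r5 m[φ1→X0] = [19, 13, 15]
r5 m[φ1→X7] = [4049, 24455, 12493]
r5 m[φ2→X0] = [1, 8, 5]
r5 m[φ3→X0] = [1, 6, 1]
r5 m[φ4→X10] = [5, 8, 7]
r5 m[X0→φ0] = [19, 624, 75]
r5 m[X0→φ1] = [146, 2496, 385]
r5 m[X0→φ2] = [2774, 4056, 1155]
r5 m[X0→φ3] = [2774, 5408, 5775]
r5 m[X7→φ1] = [1, 1, 1]
r5 m[X10→φ0] = [5, 8, 7]
r5 m[X10→φ4] = [4196, 851, 1887]
r6 m[φ0→X0] = [146, 52, 77]
r6 m[φ0→X10] = [4196, 851, 1887]
r6 m[φ1→X0] = [19, 13, 15]
r6 m[φ1→X7] = [4049, 24455, 12493]
r6 m[φ2→X0] = [1, 8, 5]
r6 m[φ3→X0] = [1, 6, 1]
r6 m[φ4→X10] = [5, 8, 7]
r6 m[X0→φ0] = [19, 624, 75]
r6 m[X0→φ1] = [146, 2496, 385]
r6 m[X0→φ2] = [2774, 4056, 1155]
r6 m[X0→φ3] = [2774, 5408, 5775]
r6 m[X7→φ1] = [1, 1, 1]
r6 m[X10→φ0] = [5, 8, 7]
r6 m[X10→φ4] = [4196, 851, 1887]
fixed point reached at round 6
b[X0] = ⊗ incoming = [2774, 32448, 5775]

b[X0] = [2774, 32448, 5775]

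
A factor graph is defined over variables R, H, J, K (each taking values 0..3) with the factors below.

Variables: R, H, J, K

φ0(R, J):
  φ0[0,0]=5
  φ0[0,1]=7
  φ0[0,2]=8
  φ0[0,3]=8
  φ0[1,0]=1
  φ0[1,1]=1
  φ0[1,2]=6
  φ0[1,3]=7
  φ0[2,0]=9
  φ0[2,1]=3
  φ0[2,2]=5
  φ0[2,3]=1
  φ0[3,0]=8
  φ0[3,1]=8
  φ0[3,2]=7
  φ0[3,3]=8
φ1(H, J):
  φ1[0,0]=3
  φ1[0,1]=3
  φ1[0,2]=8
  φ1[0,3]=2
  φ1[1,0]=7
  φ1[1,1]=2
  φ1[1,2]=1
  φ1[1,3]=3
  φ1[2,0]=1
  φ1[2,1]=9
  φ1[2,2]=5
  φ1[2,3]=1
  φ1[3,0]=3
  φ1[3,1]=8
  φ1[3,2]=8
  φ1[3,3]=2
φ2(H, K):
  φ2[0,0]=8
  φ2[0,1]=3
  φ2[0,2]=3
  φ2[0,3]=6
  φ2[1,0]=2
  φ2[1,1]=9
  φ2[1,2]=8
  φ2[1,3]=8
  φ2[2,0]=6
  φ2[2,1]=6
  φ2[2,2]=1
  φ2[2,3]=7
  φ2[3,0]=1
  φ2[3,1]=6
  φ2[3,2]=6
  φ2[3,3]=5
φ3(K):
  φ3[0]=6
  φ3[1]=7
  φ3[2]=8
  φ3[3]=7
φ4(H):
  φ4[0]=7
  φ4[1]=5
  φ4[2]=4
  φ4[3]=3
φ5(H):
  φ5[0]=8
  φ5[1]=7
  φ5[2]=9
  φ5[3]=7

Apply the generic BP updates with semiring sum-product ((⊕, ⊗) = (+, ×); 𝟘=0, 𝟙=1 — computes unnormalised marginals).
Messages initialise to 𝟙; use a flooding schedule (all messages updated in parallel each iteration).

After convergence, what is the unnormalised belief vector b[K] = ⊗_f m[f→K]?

init: all messages = 𝟙 over 4 values
r1 m[φ0→R] = [28, 15, 18, 31]
r1 m[φ0→J] = [23, 19, 26, 24]
r1 m[φ1→H] = [16, 13, 16, 21]
r1 m[φ1→J] = [14, 22, 22, 8]
r1 m[φ2→H] = [20, 27, 20, 18]
r1 m[φ2→K] = [17, 24, 18, 26]
r1 m[φ3→K] = [6, 7, 8, 7]
r1 m[φ4→H] = [7, 5, 4, 3]
r1 m[φ5→H] = [8, 7, 9, 7]
r1 m[R→φ0] = [1, 1, 1, 1]
r1 m[H→φ1] = [1, 1, 1, 1]
r1 m[H→φ2] = [1, 1, 1, 1]
r1 m[H→φ4] = [1, 1, 1, 1]
r1 m[H→φ5] = [1, 1, 1, 1]
r1 m[J→φ0] = [1, 1, 1, 1]
r1 m[J→φ1] = [1, 1, 1, 1]
r1 m[K→φ2] = [1, 1, 1, 1]
r1 m[K→φ3] = [1, 1, 1, 1]
r2 m[φ0→R] = [28, 15, 18, 31]
r2 m[φ0→J] = [23, 19, 26, 24]
r2 m[φ1→H] = [16, 13, 16, 21]
r2 m[φ1→J] = [14, 22, 22, 8]
r2 m[φ2→H] = [20, 27, 20, 18]
r2 m[φ2→K] = [17, 24, 18, 26]
r2 m[φ3→K] = [6, 7, 8, 7]
r2 m[φ4→H] = [7, 5, 4, 3]
r2 m[φ5→H] = [8, 7, 9, 7]
r2 m[R→φ0] = [1, 1, 1, 1]
r2 m[H→φ1] = [1120, 945, 720, 378]
r2 m[H→φ2] = [896, 455, 576, 441]
r2 m[H→φ4] = [2560, 2457, 2880, 2646]
r2 m[H→φ5] = [2240, 1755, 1280, 1134]
r2 m[J→φ0] = [14, 22, 22, 8]
r2 m[J→φ1] = [23, 19, 26, 24]
r2 m[K→φ2] = [6, 7, 8, 7]
r2 m[K→φ3] = [17, 24, 18, 26]
r3 m[φ0→R] = [464, 224, 310, 506]
r3 m[φ0→J] = [23, 19, 26, 24]
r3 m[φ1→H] = [382, 297, 348, 477]
r3 m[φ1→J] = [11829, 14754, 16529, 6551]
r3 m[φ2→H] = [135, 195, 135, 131]
r3 m[φ2→K] = [11975, 12885, 9550, 15253]
r3 m[φ3→K] = [6, 7, 8, 7]
r3 m[φ4→H] = [7, 5, 4, 3]
r3 m[φ5→H] = [8, 7, 9, 7]
r3 m[R→φ0] = [1, 1, 1, 1]
r3 m[H→φ1] = [1120, 945, 720, 378]
r3 m[H→φ2] = [896, 455, 576, 441]
r3 m[H→φ4] = [2560, 2457, 2880, 2646]
r3 m[H→φ5] = [2240, 1755, 1280, 1134]
r3 m[J→φ0] = [14, 22, 22, 8]
r3 m[J→φ1] = [23, 19, 26, 24]
r3 m[K→φ2] = [6, 7, 8, 7]
r3 m[K→φ3] = [17, 24, 18, 26]
r4 m[φ0→R] = [464, 224, 310, 506]
r4 m[φ0→J] = [23, 19, 26, 24]
r4 m[φ1→H] = [382, 297, 348, 477]
r4 m[φ1→J] = [11829, 14754, 16529, 6551]
r4 m[φ2→H] = [135, 195, 135, 131]
r4 m[φ2→K] = [11975, 12885, 9550, 15253]
r4 m[φ3→K] = [6, 7, 8, 7]
r4 m[φ4→H] = [7, 5, 4, 3]
r4 m[φ5→H] = [8, 7, 9, 7]
r4 m[R→φ0] = [1, 1, 1, 1]
r4 m[H→φ1] = [7560, 6825, 4860, 2751]
r4 m[H→φ2] = [21392, 10395, 12528, 10017]
r4 m[H→φ4] = [412560, 405405, 422820, 437409]
r4 m[H→φ5] = [360990, 289575, 187920, 187461]
r4 m[J→φ0] = [11829, 14754, 16529, 6551]
r4 m[J→φ1] = [23, 19, 26, 24]
r4 m[K→φ2] = [6, 7, 8, 7]
r4 m[K→φ3] = [11975, 12885, 9550, 15253]
r5 m[φ0→R] = [347063, 171614, 239919, 380775]
r5 m[φ0→J] = [23, 19, 26, 24]
r5 m[φ1→H] = [382, 297, 348, 477]
r5 m[φ1→J] = [83568, 102078, 113613, 45957]
r5 m[φ2→H] = [135, 195, 135, 131]
r5 m[φ2→K] = [277111, 293001, 219966, 349293]
r5 m[φ3→K] = [6, 7, 8, 7]
r5 m[φ4→H] = [7, 5, 4, 3]
r5 m[φ5→H] = [8, 7, 9, 7]
r5 m[R→φ0] = [1, 1, 1, 1]
r5 m[H→φ1] = [7560, 6825, 4860, 2751]
r5 m[H→φ2] = [21392, 10395, 12528, 10017]
r5 m[H→φ4] = [412560, 405405, 422820, 437409]
r5 m[H→φ5] = [360990, 289575, 187920, 187461]
r5 m[J→φ0] = [11829, 14754, 16529, 6551]
r5 m[J→φ1] = [23, 19, 26, 24]
r5 m[K→φ2] = [6, 7, 8, 7]
r5 m[K→φ3] = [11975, 12885, 9550, 15253]
r6 m[φ0→R] = [347063, 171614, 239919, 380775]
r6 m[φ0→J] = [23, 19, 26, 24]
r6 m[φ1→H] = [382, 297, 348, 477]
r6 m[φ1→J] = [83568, 102078, 113613, 45957]
r6 m[φ2→H] = [135, 195, 135, 131]
r6 m[φ2→K] = [277111, 293001, 219966, 349293]
r6 m[φ3→K] = [6, 7, 8, 7]
r6 m[φ4→H] = [7, 5, 4, 3]
r6 m[φ5→H] = [8, 7, 9, 7]
r6 m[R→φ0] = [1, 1, 1, 1]
r6 m[H→φ1] = [7560, 6825, 4860, 2751]
r6 m[H→φ2] = [21392, 10395, 12528, 10017]
r6 m[H→φ4] = [412560, 405405, 422820, 437409]
r6 m[H→φ5] = [360990, 289575, 187920, 187461]
r6 m[J→φ0] = [83568, 102078, 113613, 45957]
r6 m[J→φ1] = [23, 19, 26, 24]
r6 m[K→φ2] = [6, 7, 8, 7]
r6 m[K→φ3] = [277111, 293001, 219966, 349293]
r7 m[φ0→R] = [2408946, 1189023, 1672368, 2648115]
r7 m[φ0→J] = [23, 19, 26, 24]
r7 m[φ1→H] = [382, 297, 348, 477]
r7 m[φ1→J] = [83568, 102078, 113613, 45957]
r7 m[φ2→H] = [135, 195, 135, 131]
r7 m[φ2→K] = [277111, 293001, 219966, 349293]
r7 m[φ3→K] = [6, 7, 8, 7]
r7 m[φ4→H] = [7, 5, 4, 3]
r7 m[φ5→H] = [8, 7, 9, 7]
r7 m[R→φ0] = [1, 1, 1, 1]
r7 m[H→φ1] = [7560, 6825, 4860, 2751]
r7 m[H→φ2] = [21392, 10395, 12528, 10017]
r7 m[H→φ4] = [412560, 405405, 422820, 437409]
r7 m[H→φ5] = [360990, 289575, 187920, 187461]
r7 m[J→φ0] = [83568, 102078, 113613, 45957]
r7 m[J→φ1] = [23, 19, 26, 24]
r7 m[K→φ2] = [6, 7, 8, 7]
r7 m[K→φ3] = [277111, 293001, 219966, 349293]
r8 m[φ0→R] = [2408946, 1189023, 1672368, 2648115]
r8 m[φ0→J] = [23, 19, 26, 24]
r8 m[φ1→H] = [382, 297, 348, 477]
r8 m[φ1→J] = [83568, 102078, 113613, 45957]
r8 m[φ2→H] = [135, 195, 135, 131]
r8 m[φ2→K] = [277111, 293001, 219966, 349293]
r8 m[φ3→K] = [6, 7, 8, 7]
r8 m[φ4→H] = [7, 5, 4, 3]
r8 m[φ5→H] = [8, 7, 9, 7]
r8 m[R→φ0] = [1, 1, 1, 1]
r8 m[H→φ1] = [7560, 6825, 4860, 2751]
r8 m[H→φ2] = [21392, 10395, 12528, 10017]
r8 m[H→φ4] = [412560, 405405, 422820, 437409]
r8 m[H→φ5] = [360990, 289575, 187920, 187461]
r8 m[J→φ0] = [83568, 102078, 113613, 45957]
r8 m[J→φ1] = [23, 19, 26, 24]
r8 m[K→φ2] = [6, 7, 8, 7]
r8 m[K→φ3] = [277111, 293001, 219966, 349293]
fixed point reached at round 8
b[K] = ⊗ incoming = [1662666, 2051007, 1759728, 2445051]

b[K] = [1662666, 2051007, 1759728, 2445051]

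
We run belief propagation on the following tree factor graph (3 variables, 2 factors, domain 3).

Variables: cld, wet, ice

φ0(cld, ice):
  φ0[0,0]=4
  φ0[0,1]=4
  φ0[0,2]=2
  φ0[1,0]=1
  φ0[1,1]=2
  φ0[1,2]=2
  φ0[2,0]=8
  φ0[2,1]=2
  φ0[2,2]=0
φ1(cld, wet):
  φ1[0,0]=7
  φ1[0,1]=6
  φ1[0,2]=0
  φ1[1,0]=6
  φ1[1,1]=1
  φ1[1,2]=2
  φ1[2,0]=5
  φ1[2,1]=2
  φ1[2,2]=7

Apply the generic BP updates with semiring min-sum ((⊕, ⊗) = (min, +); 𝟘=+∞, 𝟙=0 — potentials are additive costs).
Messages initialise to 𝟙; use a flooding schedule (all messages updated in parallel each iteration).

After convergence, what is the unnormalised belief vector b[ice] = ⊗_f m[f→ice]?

b[ice] = [2, 3, 2]

init: all messages = 𝟙 over 3 values
r1 m[φ0→cld] = [2, 1, 0]
r1 m[φ0→ice] = [1, 2, 0]
r1 m[φ1→cld] = [0, 1, 2]
r1 m[φ1→wet] = [5, 1, 0]
r1 m[cld→φ0] = [0, 0, 0]
r1 m[cld→φ1] = [0, 0, 0]
r1 m[wet→φ1] = [0, 0, 0]
r1 m[ice→φ0] = [0, 0, 0]
r2 m[φ0→cld] = [2, 1, 0]
r2 m[φ0→ice] = [1, 2, 0]
r2 m[φ1→cld] = [0, 1, 2]
r2 m[φ1→wet] = [5, 1, 0]
r2 m[cld→φ0] = [0, 1, 2]
r2 m[cld→φ1] = [2, 1, 0]
r2 m[wet→φ1] = [0, 0, 0]
r2 m[ice→φ0] = [0, 0, 0]
r3 m[φ0→cld] = [2, 1, 0]
r3 m[φ0→ice] = [2, 3, 2]
r3 m[φ1→cld] = [0, 1, 2]
r3 m[φ1→wet] = [5, 2, 2]
r3 m[cld→φ0] = [0, 1, 2]
r3 m[cld→φ1] = [2, 1, 0]
r3 m[wet→φ1] = [0, 0, 0]
r3 m[ice→φ0] = [0, 0, 0]
r4 m[φ0→cld] = [2, 1, 0]
r4 m[φ0→ice] = [2, 3, 2]
r4 m[φ1→cld] = [0, 1, 2]
r4 m[φ1→wet] = [5, 2, 2]
r4 m[cld→φ0] = [0, 1, 2]
r4 m[cld→φ1] = [2, 1, 0]
r4 m[wet→φ1] = [0, 0, 0]
r4 m[ice→φ0] = [0, 0, 0]
fixed point reached at round 4
b[ice] = ⊗ incoming = [2, 3, 2]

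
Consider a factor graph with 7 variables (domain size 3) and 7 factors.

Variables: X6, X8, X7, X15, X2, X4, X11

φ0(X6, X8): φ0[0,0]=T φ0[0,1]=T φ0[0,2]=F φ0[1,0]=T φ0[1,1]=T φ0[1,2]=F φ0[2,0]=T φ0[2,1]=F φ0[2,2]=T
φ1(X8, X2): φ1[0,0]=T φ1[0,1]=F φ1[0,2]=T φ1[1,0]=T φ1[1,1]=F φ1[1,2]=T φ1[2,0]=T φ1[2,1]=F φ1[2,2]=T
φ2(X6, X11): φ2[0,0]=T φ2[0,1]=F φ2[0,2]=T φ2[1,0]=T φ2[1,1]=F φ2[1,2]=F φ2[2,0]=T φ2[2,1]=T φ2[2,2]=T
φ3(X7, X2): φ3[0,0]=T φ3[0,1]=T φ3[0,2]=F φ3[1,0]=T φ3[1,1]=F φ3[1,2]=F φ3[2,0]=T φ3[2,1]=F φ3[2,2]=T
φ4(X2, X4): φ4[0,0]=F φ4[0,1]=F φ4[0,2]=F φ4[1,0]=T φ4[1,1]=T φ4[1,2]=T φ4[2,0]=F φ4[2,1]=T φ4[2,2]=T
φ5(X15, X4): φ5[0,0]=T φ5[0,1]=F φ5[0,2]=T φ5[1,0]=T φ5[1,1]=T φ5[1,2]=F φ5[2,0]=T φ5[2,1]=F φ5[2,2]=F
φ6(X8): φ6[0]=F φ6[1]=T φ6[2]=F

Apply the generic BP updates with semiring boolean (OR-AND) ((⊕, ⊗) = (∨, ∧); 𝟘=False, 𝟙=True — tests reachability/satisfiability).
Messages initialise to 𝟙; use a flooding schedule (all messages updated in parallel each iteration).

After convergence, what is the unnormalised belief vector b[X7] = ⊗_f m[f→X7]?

init: all messages = 𝟙 over 3 values
r1 m[φ0→X6] = [T, T, T]
r1 m[φ0→X8] = [T, T, T]
r1 m[φ1→X8] = [T, T, T]
r1 m[φ1→X2] = [T, F, T]
r1 m[φ2→X6] = [T, T, T]
r1 m[φ2→X11] = [T, T, T]
r1 m[φ3→X7] = [T, T, T]
r1 m[φ3→X2] = [T, T, T]
r1 m[φ4→X2] = [F, T, T]
r1 m[φ4→X4] = [T, T, T]
r1 m[φ5→X15] = [T, T, T]
r1 m[φ5→X4] = [T, T, T]
r1 m[φ6→X8] = [F, T, F]
r1 m[X6→φ0] = [T, T, T]
r1 m[X6→φ2] = [T, T, T]
r1 m[X8→φ0] = [T, T, T]
r1 m[X8→φ1] = [T, T, T]
r1 m[X8→φ6] = [T, T, T]
r1 m[X7→φ3] = [T, T, T]
r1 m[X15→φ5] = [T, T, T]
r1 m[X2→φ1] = [T, T, T]
r1 m[X2→φ3] = [T, T, T]
r1 m[X2→φ4] = [T, T, T]
r1 m[X4→φ4] = [T, T, T]
r1 m[X4→φ5] = [T, T, T]
r1 m[X11→φ2] = [T, T, T]
r2 m[φ0→X6] = [T, T, T]
r2 m[φ0→X8] = [T, T, T]
r2 m[φ1→X8] = [T, T, T]
r2 m[φ1→X2] = [T, F, T]
r2 m[φ2→X6] = [T, T, T]
r2 m[φ2→X11] = [T, T, T]
r2 m[φ3→X7] = [T, T, T]
r2 m[φ3→X2] = [T, T, T]
r2 m[φ4→X2] = [F, T, T]
r2 m[φ4→X4] = [T, T, T]
r2 m[φ5→X15] = [T, T, T]
r2 m[φ5→X4] = [T, T, T]
r2 m[φ6→X8] = [F, T, F]
r2 m[X6→φ0] = [T, T, T]
r2 m[X6→φ2] = [T, T, T]
r2 m[X8→φ0] = [F, T, F]
r2 m[X8→φ1] = [F, T, F]
r2 m[X8→φ6] = [T, T, T]
r2 m[X7→φ3] = [T, T, T]
r2 m[X15→φ5] = [T, T, T]
r2 m[X2→φ1] = [F, T, T]
r2 m[X2→φ3] = [F, F, T]
r2 m[X2→φ4] = [T, F, T]
r2 m[X4→φ4] = [T, T, T]
r2 m[X4→φ5] = [T, T, T]
r2 m[X11→φ2] = [T, T, T]
r3 m[φ0→X6] = [T, T, F]
r3 m[φ0→X8] = [T, T, T]
r3 m[φ1→X8] = [T, T, T]
r3 m[φ1→X2] = [T, F, T]
r3 m[φ2→X6] = [T, T, T]
r3 m[φ2→X11] = [T, T, T]
r3 m[φ3→X7] = [F, F, T]
r3 m[φ3→X2] = [T, T, T]
r3 m[φ4→X2] = [F, T, T]
r3 m[φ4→X4] = [F, T, T]
r3 m[φ5→X15] = [T, T, T]
r3 m[φ5→X4] = [T, T, T]
r3 m[φ6→X8] = [F, T, F]
r3 m[X6→φ0] = [T, T, T]
r3 m[X6→φ2] = [T, T, T]
r3 m[X8→φ0] = [F, T, F]
r3 m[X8→φ1] = [F, T, F]
r3 m[X8→φ6] = [T, T, T]
r3 m[X7→φ3] = [T, T, T]
r3 m[X15→φ5] = [T, T, T]
r3 m[X2→φ1] = [F, T, T]
r3 m[X2→φ3] = [F, F, T]
r3 m[X2→φ4] = [T, F, T]
r3 m[X4→φ4] = [T, T, T]
r3 m[X4→φ5] = [T, T, T]
r3 m[X11→φ2] = [T, T, T]
r4 m[φ0→X6] = [T, T, F]
r4 m[φ0→X8] = [T, T, T]
r4 m[φ1→X8] = [T, T, T]
r4 m[φ1→X2] = [T, F, T]
r4 m[φ2→X6] = [T, T, T]
r4 m[φ2→X11] = [T, T, T]
r4 m[φ3→X7] = [F, F, T]
r4 m[φ3→X2] = [T, T, T]
r4 m[φ4→X2] = [F, T, T]
r4 m[φ4→X4] = [F, T, T]
r4 m[φ5→X15] = [T, T, T]
r4 m[φ5→X4] = [T, T, T]
r4 m[φ6→X8] = [F, T, F]
r4 m[X6→φ0] = [T, T, T]
r4 m[X6→φ2] = [T, T, F]
r4 m[X8→φ0] = [F, T, F]
r4 m[X8→φ1] = [F, T, F]
r4 m[X8→φ6] = [T, T, T]
r4 m[X7→φ3] = [T, T, T]
r4 m[X15→φ5] = [T, T, T]
r4 m[X2→φ1] = [F, T, T]
r4 m[X2→φ3] = [F, F, T]
r4 m[X2→φ4] = [T, F, T]
r4 m[X4→φ4] = [T, T, T]
r4 m[X4→φ5] = [F, T, T]
r4 m[X11→φ2] = [T, T, T]
r5 m[φ0→X6] = [T, T, F]
r5 m[φ0→X8] = [T, T, T]
r5 m[φ1→X8] = [T, T, T]
r5 m[φ1→X2] = [T, F, T]
r5 m[φ2→X6] = [T, T, T]
r5 m[φ2→X11] = [T, F, T]
r5 m[φ3→X7] = [F, F, T]
r5 m[φ3→X2] = [T, T, T]
r5 m[φ4→X2] = [F, T, T]
r5 m[φ4→X4] = [F, T, T]
r5 m[φ5→X15] = [T, T, F]
r5 m[φ5→X4] = [T, T, T]
r5 m[φ6→X8] = [F, T, F]
r5 m[X6→φ0] = [T, T, T]
r5 m[X6→φ2] = [T, T, F]
r5 m[X8→φ0] = [F, T, F]
r5 m[X8→φ1] = [F, T, F]
r5 m[X8→φ6] = [T, T, T]
r5 m[X7→φ3] = [T, T, T]
r5 m[X15→φ5] = [T, T, T]
r5 m[X2→φ1] = [F, T, T]
r5 m[X2→φ3] = [F, F, T]
r5 m[X2→φ4] = [T, F, T]
r5 m[X4→φ4] = [T, T, T]
r5 m[X4→φ5] = [F, T, T]
r5 m[X11→φ2] = [T, T, T]
r6 m[φ0→X6] = [T, T, F]
r6 m[φ0→X8] = [T, T, T]
r6 m[φ1→X8] = [T, T, T]
r6 m[φ1→X2] = [T, F, T]
r6 m[φ2→X6] = [T, T, T]
r6 m[φ2→X11] = [T, F, T]
r6 m[φ3→X7] = [F, F, T]
r6 m[φ3→X2] = [T, T, T]
r6 m[φ4→X2] = [F, T, T]
r6 m[φ4→X4] = [F, T, T]
r6 m[φ5→X15] = [T, T, F]
r6 m[φ5→X4] = [T, T, T]
r6 m[φ6→X8] = [F, T, F]
r6 m[X6→φ0] = [T, T, T]
r6 m[X6→φ2] = [T, T, F]
r6 m[X8→φ0] = [F, T, F]
r6 m[X8→φ1] = [F, T, F]
r6 m[X8→φ6] = [T, T, T]
r6 m[X7→φ3] = [T, T, T]
r6 m[X15→φ5] = [T, T, T]
r6 m[X2→φ1] = [F, T, T]
r6 m[X2→φ3] = [F, F, T]
r6 m[X2→φ4] = [T, F, T]
r6 m[X4→φ4] = [T, T, T]
r6 m[X4→φ5] = [F, T, T]
r6 m[X11→φ2] = [T, T, T]
fixed point reached at round 6
b[X7] = ⊗ incoming = [F, F, T]

b[X7] = [F, F, T]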